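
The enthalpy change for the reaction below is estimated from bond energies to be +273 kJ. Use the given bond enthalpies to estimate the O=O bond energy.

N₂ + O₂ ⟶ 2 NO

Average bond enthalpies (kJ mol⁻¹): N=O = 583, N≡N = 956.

Let D be the O=O bond energy.
Σ(broken) = 1×956 + 1×D = 956 + D
Σ(formed) = 2×583 = 1166
ΔH = Σ(broken) − Σ(formed) = (956 + D) − (1166) = −210 + D
Setting this equal to +273 kJ gives D = 483 kJ/mol.

D(O=O) ≈ 483 kJ/mol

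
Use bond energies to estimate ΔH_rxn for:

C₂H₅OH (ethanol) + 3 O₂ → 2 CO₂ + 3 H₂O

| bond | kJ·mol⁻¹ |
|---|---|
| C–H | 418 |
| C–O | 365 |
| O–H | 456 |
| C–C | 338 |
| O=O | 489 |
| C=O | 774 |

Bonds broken (reactants):
  C–C: 1 × 338 = 338
  C–H: 5 × 418 = 2090
  C–O: 1 × 365 = 365
  O–H: 1 × 456 = 456
  O=O: 3 × 489 = 1467
  Σ(broken) = 4716 kJ
Bonds formed (products):
  C=O: 4 × 774 = 3096
  O–H: 6 × 456 = 2736
  Σ(formed) = 5832 kJ
ΔH = Σ(broken) − Σ(formed) = 4716 − 5832 = −1116 kJ

ΔH ≈ −1116 kJ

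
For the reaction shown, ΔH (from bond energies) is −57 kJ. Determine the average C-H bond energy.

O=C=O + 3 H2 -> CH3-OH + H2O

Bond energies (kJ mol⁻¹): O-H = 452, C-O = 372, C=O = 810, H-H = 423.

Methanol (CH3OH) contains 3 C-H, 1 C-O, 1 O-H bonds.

D(C-H) ≈ 406 kJ/mol

Let D be the C-H bond energy.
Σ(broken) = 2×810 + 3×423 = 2889
Σ(formed) = 3×D + 1×372 + 3×452 = 1728 + 3D
ΔH = Σ(broken) − Σ(formed) = (2889) − (1728 + 3D) = +1161 − 3D
Setting this equal to −57 kJ gives 3D = 1218, so D = 406 kJ/mol.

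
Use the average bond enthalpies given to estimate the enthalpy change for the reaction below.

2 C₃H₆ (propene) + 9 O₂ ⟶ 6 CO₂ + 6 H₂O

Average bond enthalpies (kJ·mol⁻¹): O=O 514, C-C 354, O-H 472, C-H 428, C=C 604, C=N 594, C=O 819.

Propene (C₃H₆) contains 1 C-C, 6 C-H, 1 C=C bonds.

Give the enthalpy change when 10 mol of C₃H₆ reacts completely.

Bonds broken (reactants):
  C-C: 2 × 354 = 708
  C-H: 12 × 428 = 5136
  C=C: 2 × 604 = 1208
  O=O: 9 × 514 = 4626
  Σ(broken) = 11678 kJ
Bonds formed (products):
  C=O: 12 × 819 = 9828
  O-H: 12 × 472 = 5664
  Σ(formed) = 15492 kJ
ΔH = Σ(broken) − Σ(formed) = 11678 − 15492 = −3814 kJ
For 5× the reaction as written: 5 × (−3814) = −19070 kJ

ΔH = −19070 kJ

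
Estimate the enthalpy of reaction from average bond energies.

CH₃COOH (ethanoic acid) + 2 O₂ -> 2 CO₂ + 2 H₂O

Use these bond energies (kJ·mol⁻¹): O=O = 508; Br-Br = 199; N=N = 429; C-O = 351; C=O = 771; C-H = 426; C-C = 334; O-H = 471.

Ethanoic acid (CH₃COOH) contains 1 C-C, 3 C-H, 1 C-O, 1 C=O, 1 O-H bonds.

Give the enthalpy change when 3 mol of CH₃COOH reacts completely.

ΔH = −2241 kJ

Bonds broken (reactants):
  C-C: 1 × 334 = 334
  C-H: 3 × 426 = 1278
  C-O: 1 × 351 = 351
  C=O: 1 × 771 = 771
  O-H: 1 × 471 = 471
  O=O: 2 × 508 = 1016
  Σ(broken) = 4221 kJ
Bonds formed (products):
  C=O: 4 × 771 = 3084
  O-H: 4 × 471 = 1884
  Σ(formed) = 4968 kJ
ΔH = Σ(broken) − Σ(formed) = 4221 − 4968 = −747 kJ
For 3× the reaction as written: 3 × (−747) = −2241 kJ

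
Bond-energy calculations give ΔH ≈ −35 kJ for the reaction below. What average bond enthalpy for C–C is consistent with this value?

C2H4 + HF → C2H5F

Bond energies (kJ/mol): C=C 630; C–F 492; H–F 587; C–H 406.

D(C–C) ≈ 354 kJ/mol

Let D be the C–C bond energy.
Σ(broken) = 4×406 + 1×630 + 1×587 = 2841
Σ(formed) = 1×D + 1×492 + 5×406 = 2522 + D
ΔH = Σ(broken) − Σ(formed) = (2841) − (2522 + D) = +319 − D
Setting this equal to −35 kJ gives D = 354 kJ/mol.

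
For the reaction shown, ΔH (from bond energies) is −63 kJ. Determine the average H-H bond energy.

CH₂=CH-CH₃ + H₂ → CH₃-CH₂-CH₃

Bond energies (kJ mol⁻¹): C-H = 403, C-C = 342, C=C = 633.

D(H-H) ≈ 452 kJ/mol

Let D be the H-H bond energy.
Σ(broken) = 1×342 + 6×403 + 1×633 + 1×D = 3393 + D
Σ(formed) = 2×342 + 8×403 = 3908
ΔH = Σ(broken) − Σ(formed) = (3393 + D) − (3908) = −515 + D
Setting this equal to −63 kJ gives D = 452 kJ/mol.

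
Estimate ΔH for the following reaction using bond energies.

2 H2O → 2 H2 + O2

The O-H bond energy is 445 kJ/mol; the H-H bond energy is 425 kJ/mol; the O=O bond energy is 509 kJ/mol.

Bonds broken (reactants):
  O-H: 4 × 445 = 1780
  Σ(broken) = 1780 kJ
Bonds formed (products):
  H-H: 2 × 425 = 850
  O=O: 1 × 509 = 509
  Σ(formed) = 1359 kJ
ΔH = Σ(broken) − Σ(formed) = 1780 − 1359 = +421 kJ

ΔH ≈ +421 kJ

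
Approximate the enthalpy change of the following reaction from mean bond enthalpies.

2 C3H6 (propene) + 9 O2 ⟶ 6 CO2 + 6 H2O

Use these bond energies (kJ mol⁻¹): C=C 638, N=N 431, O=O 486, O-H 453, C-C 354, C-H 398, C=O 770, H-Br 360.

Bonds broken (reactants):
  C-C: 2 × 354 = 708
  C-H: 12 × 398 = 4776
  C=C: 2 × 638 = 1276
  O=O: 9 × 486 = 4374
  Σ(broken) = 11134 kJ
Bonds formed (products):
  C=O: 12 × 770 = 9240
  O-H: 12 × 453 = 5436
  Σ(formed) = 14676 kJ
ΔH = Σ(broken) − Σ(formed) = 11134 − 14676 = −3542 kJ

ΔH ≈ −3542 kJ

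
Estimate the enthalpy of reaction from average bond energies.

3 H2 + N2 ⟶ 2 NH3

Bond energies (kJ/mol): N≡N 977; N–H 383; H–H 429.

Bonds broken (reactants):
  H–H: 3 × 429 = 1287
  N≡N: 1 × 977 = 977
  Σ(broken) = 2264 kJ
Bonds formed (products):
  N–H: 6 × 383 = 2298
  Σ(formed) = 2298 kJ
ΔH = Σ(broken) − Σ(formed) = 2264 − 2298 = −34 kJ

ΔH ≈ −34 kJ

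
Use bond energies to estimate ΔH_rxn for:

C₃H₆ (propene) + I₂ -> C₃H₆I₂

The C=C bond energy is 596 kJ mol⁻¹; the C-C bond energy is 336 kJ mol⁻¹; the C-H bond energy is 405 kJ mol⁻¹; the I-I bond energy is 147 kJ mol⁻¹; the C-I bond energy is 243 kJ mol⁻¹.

ΔH ≈ −79 kJ

Bonds broken (reactants):
  C-C: 1 × 336 = 336
  C-H: 6 × 405 = 2430
  C=C: 1 × 596 = 596
  I-I: 1 × 147 = 147
  Σ(broken) = 3509 kJ
Bonds formed (products):
  C-C: 2 × 336 = 672
  C-H: 6 × 405 = 2430
  C-I: 2 × 243 = 486
  Σ(formed) = 3588 kJ
ΔH = Σ(broken) − Σ(formed) = 3509 − 3588 = −79 kJ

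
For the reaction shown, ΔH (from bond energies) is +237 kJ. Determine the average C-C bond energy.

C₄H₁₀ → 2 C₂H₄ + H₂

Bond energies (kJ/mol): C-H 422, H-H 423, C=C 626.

D(C-C) ≈ 356 kJ/mol

Let D be the C-C bond energy.
Σ(broken) = 3×D + 10×422 = 4220 + 3D
Σ(formed) = 8×422 + 2×626 + 1×423 = 5051
ΔH = Σ(broken) − Σ(formed) = (4220 + 3D) − (5051) = −831 + 3D
Setting this equal to +237 kJ gives 3D = 1068, so D = 356 kJ/mol.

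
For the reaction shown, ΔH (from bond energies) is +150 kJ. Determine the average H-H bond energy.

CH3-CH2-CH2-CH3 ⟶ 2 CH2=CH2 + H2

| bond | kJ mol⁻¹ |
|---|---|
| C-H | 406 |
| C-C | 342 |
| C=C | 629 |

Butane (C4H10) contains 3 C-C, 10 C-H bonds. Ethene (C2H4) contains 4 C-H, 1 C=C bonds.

D(H-H) ≈ 430 kJ/mol

Let D be the H-H bond energy.
Σ(broken) = 3×342 + 10×406 = 5086
Σ(formed) = 8×406 + 2×629 + 1×D = 4506 + D
ΔH = Σ(broken) − Σ(formed) = (5086) − (4506 + D) = +580 − D
Setting this equal to +150 kJ gives D = 430 kJ/mol.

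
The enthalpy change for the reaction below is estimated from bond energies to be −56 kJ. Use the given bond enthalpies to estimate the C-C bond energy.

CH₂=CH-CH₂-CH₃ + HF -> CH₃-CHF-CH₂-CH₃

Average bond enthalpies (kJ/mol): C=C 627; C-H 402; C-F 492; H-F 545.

Let D be the C-C bond energy.
Σ(broken) = 2×D + 8×402 + 1×627 + 1×545 = 4388 + 2D
Σ(formed) = 3×D + 1×492 + 9×402 = 4110 + 3D
ΔH = Σ(broken) − Σ(formed) = (4388 + 2D) − (4110 + 3D) = +278 − D
Setting this equal to −56 kJ gives D = 334 kJ/mol.

D(C-C) ≈ 334 kJ/mol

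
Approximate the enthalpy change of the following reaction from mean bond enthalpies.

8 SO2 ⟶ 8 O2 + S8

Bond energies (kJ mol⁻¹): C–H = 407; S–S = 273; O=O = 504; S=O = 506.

ΔH ≈ +1880 kJ

Bonds broken (reactants):
  S=O: 16 × 506 = 8096
  Σ(broken) = 8096 kJ
Bonds formed (products):
  O=O: 8 × 504 = 4032
  S–S: 8 × 273 = 2184
  Σ(formed) = 6216 kJ
ΔH = Σ(broken) − Σ(formed) = 8096 − 6216 = +1880 kJ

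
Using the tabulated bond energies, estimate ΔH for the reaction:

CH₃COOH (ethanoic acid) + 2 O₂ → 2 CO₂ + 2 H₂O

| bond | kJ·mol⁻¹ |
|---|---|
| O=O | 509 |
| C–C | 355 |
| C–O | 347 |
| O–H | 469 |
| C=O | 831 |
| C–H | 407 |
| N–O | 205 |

Bonds broken (reactants):
  C–C: 1 × 355 = 355
  C–H: 3 × 407 = 1221
  C–O: 1 × 347 = 347
  C=O: 1 × 831 = 831
  O–H: 1 × 469 = 469
  O=O: 2 × 509 = 1018
  Σ(broken) = 4241 kJ
Bonds formed (products):
  C=O: 4 × 831 = 3324
  O–H: 4 × 469 = 1876
  Σ(formed) = 5200 kJ
ΔH = Σ(broken) − Σ(formed) = 4241 − 5200 = −959 kJ

ΔH ≈ −959 kJ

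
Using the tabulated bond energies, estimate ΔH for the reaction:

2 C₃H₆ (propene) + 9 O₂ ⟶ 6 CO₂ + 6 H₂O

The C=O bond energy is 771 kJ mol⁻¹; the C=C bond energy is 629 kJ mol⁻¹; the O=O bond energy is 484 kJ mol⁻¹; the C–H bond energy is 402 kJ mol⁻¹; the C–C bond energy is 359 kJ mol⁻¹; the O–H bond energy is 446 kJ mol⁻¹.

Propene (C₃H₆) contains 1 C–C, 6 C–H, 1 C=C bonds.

Bonds broken (reactants):
  C–C: 2 × 359 = 718
  C–H: 12 × 402 = 4824
  C=C: 2 × 629 = 1258
  O=O: 9 × 484 = 4356
  Σ(broken) = 11156 kJ
Bonds formed (products):
  C=O: 12 × 771 = 9252
  O–H: 12 × 446 = 5352
  Σ(formed) = 14604 kJ
ΔH = Σ(broken) − Σ(formed) = 11156 − 14604 = −3448 kJ

ΔH ≈ −3448 kJ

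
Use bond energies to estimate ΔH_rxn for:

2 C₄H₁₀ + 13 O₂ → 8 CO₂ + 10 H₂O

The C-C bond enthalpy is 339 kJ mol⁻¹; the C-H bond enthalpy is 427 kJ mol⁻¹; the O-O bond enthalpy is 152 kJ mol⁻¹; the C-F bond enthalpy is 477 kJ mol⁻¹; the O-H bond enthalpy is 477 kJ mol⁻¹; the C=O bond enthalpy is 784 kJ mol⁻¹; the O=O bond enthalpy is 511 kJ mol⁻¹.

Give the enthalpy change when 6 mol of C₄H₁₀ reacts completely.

ΔH = −14601 kJ

Bonds broken (reactants):
  C-C: 6 × 339 = 2034
  C-H: 20 × 427 = 8540
  O=O: 13 × 511 = 6643
  Σ(broken) = 17217 kJ
Bonds formed (products):
  C=O: 16 × 784 = 12544
  O-H: 20 × 477 = 9540
  Σ(formed) = 22084 kJ
ΔH = Σ(broken) − Σ(formed) = 17217 − 22084 = −4867 kJ
For 3× the reaction as written: 3 × (−4867) = −14601 kJ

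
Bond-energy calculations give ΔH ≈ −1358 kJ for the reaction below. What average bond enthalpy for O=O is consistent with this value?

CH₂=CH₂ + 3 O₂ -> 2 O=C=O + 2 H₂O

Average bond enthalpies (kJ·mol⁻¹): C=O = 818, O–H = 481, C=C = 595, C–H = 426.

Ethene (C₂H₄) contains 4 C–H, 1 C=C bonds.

Let D be the O=O bond energy.
Σ(broken) = 4×426 + 1×595 + 3×D = 2299 + 3D
Σ(formed) = 4×818 + 4×481 = 5196
ΔH = Σ(broken) − Σ(formed) = (2299 + 3D) − (5196) = −2897 + 3D
Setting this equal to −1358 kJ gives 3D = 1539, so D = 513 kJ/mol.

D(O=O) ≈ 513 kJ/mol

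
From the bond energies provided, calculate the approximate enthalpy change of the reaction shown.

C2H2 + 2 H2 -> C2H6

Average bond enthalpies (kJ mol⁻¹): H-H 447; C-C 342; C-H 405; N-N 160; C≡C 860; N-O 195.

ΔH ≈ −208 kJ

Bonds broken (reactants):
  C≡C: 1 × 860 = 860
  C-H: 2 × 405 = 810
  H-H: 2 × 447 = 894
  Σ(broken) = 2564 kJ
Bonds formed (products):
  C-C: 1 × 342 = 342
  C-H: 6 × 405 = 2430
  Σ(formed) = 2772 kJ
ΔH = Σ(broken) − Σ(formed) = 2564 − 2772 = −208 kJ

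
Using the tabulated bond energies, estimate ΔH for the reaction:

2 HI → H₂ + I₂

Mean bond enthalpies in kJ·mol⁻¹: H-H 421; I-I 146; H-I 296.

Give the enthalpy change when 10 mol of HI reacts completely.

ΔH = +125 kJ

Bonds broken (reactants):
  H-I: 2 × 296 = 592
  Σ(broken) = 592 kJ
Bonds formed (products):
  H-H: 1 × 421 = 421
  I-I: 1 × 146 = 146
  Σ(formed) = 567 kJ
ΔH = Σ(broken) − Σ(formed) = 592 − 567 = +25 kJ
For 5× the reaction as written: 5 × (+25) = +125 kJ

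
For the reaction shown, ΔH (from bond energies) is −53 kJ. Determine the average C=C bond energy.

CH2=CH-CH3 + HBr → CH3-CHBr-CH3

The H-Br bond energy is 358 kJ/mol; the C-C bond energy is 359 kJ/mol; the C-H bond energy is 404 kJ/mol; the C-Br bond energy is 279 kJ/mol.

Let D be the C=C bond energy.
Σ(broken) = 1×359 + 6×404 + 1×D + 1×358 = 3141 + D
Σ(formed) = 1×279 + 2×359 + 7×404 = 3825
ΔH = Σ(broken) − Σ(formed) = (3141 + D) − (3825) = −684 + D
Setting this equal to −53 kJ gives D = 631 kJ/mol.

D(C=C) ≈ 631 kJ/mol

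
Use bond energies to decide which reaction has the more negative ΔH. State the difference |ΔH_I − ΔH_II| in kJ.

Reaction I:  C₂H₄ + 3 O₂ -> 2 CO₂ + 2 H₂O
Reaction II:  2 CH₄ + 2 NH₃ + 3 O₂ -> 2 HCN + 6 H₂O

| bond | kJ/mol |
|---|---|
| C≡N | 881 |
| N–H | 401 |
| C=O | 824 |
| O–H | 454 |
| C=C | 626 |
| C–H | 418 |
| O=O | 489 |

Reaction I:
  Bonds broken (reactants):
    C–H: 4 × 418 = 1672
    C=C: 1 × 626 = 626
    O=O: 3 × 489 = 1467
    Σ(broken) = 3765 kJ
  Bonds formed (products):
    C=O: 4 × 824 = 3296
    O–H: 4 × 454 = 1816
    Σ(formed) = 5112 kJ
  ΔH_I = 3765 − 5112 = −1347 kJ
Reaction II:
  Bonds broken (reactants):
    C–H: 8 × 418 = 3344
    N–H: 6 × 401 = 2406
    O=O: 3 × 489 = 1467
    Σ(broken) = 7217 kJ
  Bonds formed (products):
    C≡N: 2 × 881 = 1762
    C–H: 2 × 418 = 836
    O–H: 12 × 454 = 5448
    Σ(formed) = 8046 kJ
  ΔH_II = 7217 − 8046 = −829 kJ
ΔH_I − ΔH_II = −518 kJ, so reaction I has the more negative ΔH; |ΔH_I − ΔH_II| = 518 kJ.

Reaction I, by 518 kJ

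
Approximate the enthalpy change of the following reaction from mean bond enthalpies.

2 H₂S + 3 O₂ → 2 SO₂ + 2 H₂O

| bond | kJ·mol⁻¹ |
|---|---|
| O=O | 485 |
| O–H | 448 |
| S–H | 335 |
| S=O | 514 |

ΔH ≈ −1053 kJ

Bonds broken (reactants):
  O=O: 3 × 485 = 1455
  S–H: 4 × 335 = 1340
  Σ(broken) = 2795 kJ
Bonds formed (products):
  O–H: 4 × 448 = 1792
  S=O: 4 × 514 = 2056
  Σ(formed) = 3848 kJ
ΔH = Σ(broken) − Σ(formed) = 2795 − 3848 = −1053 kJ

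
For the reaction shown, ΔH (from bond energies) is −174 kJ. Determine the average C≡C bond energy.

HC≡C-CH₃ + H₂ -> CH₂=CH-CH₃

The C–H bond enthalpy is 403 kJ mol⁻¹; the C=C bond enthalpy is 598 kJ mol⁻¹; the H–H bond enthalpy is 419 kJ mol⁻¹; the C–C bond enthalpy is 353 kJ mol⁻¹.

D(C≡C) ≈ 811 kJ/mol

Let D be the C≡C bond energy.
Σ(broken) = 1×D + 1×353 + 4×403 + 1×419 = 2384 + D
Σ(formed) = 1×353 + 6×403 + 1×598 = 3369
ΔH = Σ(broken) − Σ(formed) = (2384 + D) − (3369) = −985 + D
Setting this equal to −174 kJ gives D = 811 kJ/mol.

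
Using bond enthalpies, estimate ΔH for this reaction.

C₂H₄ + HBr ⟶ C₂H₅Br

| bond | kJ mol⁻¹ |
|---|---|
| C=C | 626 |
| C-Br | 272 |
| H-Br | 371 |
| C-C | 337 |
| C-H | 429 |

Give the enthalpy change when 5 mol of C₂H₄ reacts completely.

ΔH = −205 kJ

Bonds broken (reactants):
  C-H: 4 × 429 = 1716
  C=C: 1 × 626 = 626
  H-Br: 1 × 371 = 371
  Σ(broken) = 2713 kJ
Bonds formed (products):
  C-Br: 1 × 272 = 272
  C-C: 1 × 337 = 337
  C-H: 5 × 429 = 2145
  Σ(formed) = 2754 kJ
ΔH = Σ(broken) − Σ(formed) = 2713 − 2754 = −41 kJ
For 5× the reaction as written: 5 × (−41) = −205 kJ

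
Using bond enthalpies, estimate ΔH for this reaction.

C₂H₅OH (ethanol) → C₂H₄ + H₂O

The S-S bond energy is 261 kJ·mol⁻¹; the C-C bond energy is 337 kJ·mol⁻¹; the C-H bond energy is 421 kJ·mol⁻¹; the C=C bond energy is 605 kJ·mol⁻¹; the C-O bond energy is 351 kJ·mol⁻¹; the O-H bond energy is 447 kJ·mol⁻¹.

ΔH ≈ +57 kJ

Bonds broken (reactants):
  C-C: 1 × 337 = 337
  C-H: 5 × 421 = 2105
  C-O: 1 × 351 = 351
  O-H: 1 × 447 = 447
  Σ(broken) = 3240 kJ
Bonds formed (products):
  C-H: 4 × 421 = 1684
  C=C: 1 × 605 = 605
  O-H: 2 × 447 = 894
  Σ(formed) = 3183 kJ
ΔH = Σ(broken) − Σ(formed) = 3240 − 3183 = +57 kJ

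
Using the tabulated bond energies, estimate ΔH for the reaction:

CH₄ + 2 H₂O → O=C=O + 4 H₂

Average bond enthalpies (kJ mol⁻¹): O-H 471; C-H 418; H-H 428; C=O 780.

ΔH ≈ +284 kJ

Bonds broken (reactants):
  C-H: 4 × 418 = 1672
  O-H: 4 × 471 = 1884
  Σ(broken) = 3556 kJ
Bonds formed (products):
  C=O: 2 × 780 = 1560
  H-H: 4 × 428 = 1712
  Σ(formed) = 3272 kJ
ΔH = Σ(broken) − Σ(formed) = 3556 − 3272 = +284 kJ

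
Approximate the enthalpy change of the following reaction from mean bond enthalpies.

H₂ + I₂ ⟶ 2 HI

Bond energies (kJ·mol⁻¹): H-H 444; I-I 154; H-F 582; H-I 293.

Bonds broken (reactants):
  H-H: 1 × 444 = 444
  I-I: 1 × 154 = 154
  Σ(broken) = 598 kJ
Bonds formed (products):
  H-I: 2 × 293 = 586
  Σ(formed) = 586 kJ
ΔH = Σ(broken) − Σ(formed) = 598 − 586 = +12 kJ

ΔH ≈ +12 kJ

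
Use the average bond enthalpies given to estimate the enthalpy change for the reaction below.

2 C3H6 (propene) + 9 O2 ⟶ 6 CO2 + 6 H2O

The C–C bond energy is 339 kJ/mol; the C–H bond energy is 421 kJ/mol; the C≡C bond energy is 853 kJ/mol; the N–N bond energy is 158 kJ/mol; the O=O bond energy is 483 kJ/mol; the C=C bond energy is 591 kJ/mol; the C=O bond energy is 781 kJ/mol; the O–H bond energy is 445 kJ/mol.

ΔH ≈ −3453 kJ

Bonds broken (reactants):
  C–C: 2 × 339 = 678
  C–H: 12 × 421 = 5052
  C=C: 2 × 591 = 1182
  O=O: 9 × 483 = 4347
  Σ(broken) = 11259 kJ
Bonds formed (products):
  C=O: 12 × 781 = 9372
  O–H: 12 × 445 = 5340
  Σ(formed) = 14712 kJ
ΔH = Σ(broken) − Σ(formed) = 11259 − 14712 = −3453 kJ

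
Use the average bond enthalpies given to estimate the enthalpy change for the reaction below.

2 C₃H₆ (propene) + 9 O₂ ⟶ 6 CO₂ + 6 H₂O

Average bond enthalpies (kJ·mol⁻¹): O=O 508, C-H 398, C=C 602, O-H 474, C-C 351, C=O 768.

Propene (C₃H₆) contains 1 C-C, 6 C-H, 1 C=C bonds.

Bonds broken (reactants):
  C-C: 2 × 351 = 702
  C-H: 12 × 398 = 4776
  C=C: 2 × 602 = 1204
  O=O: 9 × 508 = 4572
  Σ(broken) = 11254 kJ
Bonds formed (products):
  C=O: 12 × 768 = 9216
  O-H: 12 × 474 = 5688
  Σ(formed) = 14904 kJ
ΔH = Σ(broken) − Σ(formed) = 11254 − 14904 = −3650 kJ

ΔH ≈ −3650 kJ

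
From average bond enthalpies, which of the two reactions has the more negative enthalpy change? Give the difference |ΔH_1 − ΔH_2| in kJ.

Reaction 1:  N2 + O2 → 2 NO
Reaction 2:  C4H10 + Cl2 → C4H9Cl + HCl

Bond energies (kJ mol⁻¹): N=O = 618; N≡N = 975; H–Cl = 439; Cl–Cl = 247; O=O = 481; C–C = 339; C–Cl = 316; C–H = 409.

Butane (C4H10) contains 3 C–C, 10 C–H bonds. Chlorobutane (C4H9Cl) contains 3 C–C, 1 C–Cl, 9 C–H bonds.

Reaction 2, by 319 kJ

Reaction 1:
  Bonds broken (reactants):
    N≡N: 1 × 975 = 975
    O=O: 1 × 481 = 481
    Σ(broken) = 1456 kJ
  Bonds formed (products):
    N=O: 2 × 618 = 1236
    Σ(formed) = 1236 kJ
  ΔH_1 = 1456 − 1236 = +220 kJ
Reaction 2:
  Bonds broken (reactants):
    C–C: 3 × 339 = 1017
    C–H: 10 × 409 = 4090
    Cl–Cl: 1 × 247 = 247
    Σ(broken) = 5354 kJ
  Bonds formed (products):
    C–C: 3 × 339 = 1017
    C–Cl: 1 × 316 = 316
    C–H: 9 × 409 = 3681
    H–Cl: 1 × 439 = 439
    Σ(formed) = 5453 kJ
  ΔH_2 = 5354 − 5453 = −99 kJ
ΔH_1 − ΔH_2 = +319 kJ, so reaction 2 has the more negative ΔH; |ΔH_1 − ΔH_2| = 319 kJ.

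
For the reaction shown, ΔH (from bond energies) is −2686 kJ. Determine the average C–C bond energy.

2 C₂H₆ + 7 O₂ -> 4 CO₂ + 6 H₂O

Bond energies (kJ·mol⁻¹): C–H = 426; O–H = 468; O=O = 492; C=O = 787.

D(C–C) ≈ 335 kJ/mol

Let D be the C–C bond energy.
Σ(broken) = 2×D + 12×426 + 7×492 = 8556 + 2D
Σ(formed) = 8×787 + 12×468 = 11912
ΔH = Σ(broken) − Σ(formed) = (8556 + 2D) − (11912) = −3356 + 2D
Setting this equal to −2686 kJ gives 2D = 670, so D = 335 kJ/mol.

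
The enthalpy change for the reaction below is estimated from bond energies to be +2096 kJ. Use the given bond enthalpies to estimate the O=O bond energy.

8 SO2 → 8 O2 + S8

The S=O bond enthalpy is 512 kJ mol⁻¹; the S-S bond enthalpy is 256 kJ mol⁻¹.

D(O=O) ≈ 506 kJ/mol

Let D be the O=O bond energy.
Σ(broken) = 16×512 = 8192
Σ(formed) = 8×D + 8×256 = 2048 + 8D
ΔH = Σ(broken) − Σ(formed) = (8192) − (2048 + 8D) = +6144 − 8D
Setting this equal to +2096 kJ gives 8D = 4048, so D = 506 kJ/mol.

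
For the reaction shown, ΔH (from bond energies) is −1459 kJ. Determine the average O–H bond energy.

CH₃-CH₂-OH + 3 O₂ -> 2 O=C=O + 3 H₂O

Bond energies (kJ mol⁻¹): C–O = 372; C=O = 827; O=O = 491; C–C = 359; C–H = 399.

Let D be the O–H bond energy.
Σ(broken) = 1×359 + 5×399 + 1×372 + 1×D + 3×491 = 4199 + D
Σ(formed) = 4×827 + 6×D = 3308 + 6D
ΔH = Σ(broken) − Σ(formed) = (4199 + D) − (3308 + 6D) = +891 − 5D
Setting this equal to −1459 kJ gives 5D = 2350, so D = 470 kJ/mol.

D(O–H) ≈ 470 kJ/mol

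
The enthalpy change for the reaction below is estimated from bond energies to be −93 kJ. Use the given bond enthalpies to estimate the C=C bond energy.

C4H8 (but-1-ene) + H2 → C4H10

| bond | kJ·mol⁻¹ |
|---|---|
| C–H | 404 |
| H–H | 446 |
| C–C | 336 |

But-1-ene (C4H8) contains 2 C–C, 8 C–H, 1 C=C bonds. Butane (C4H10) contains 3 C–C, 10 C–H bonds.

D(C=C) ≈ 605 kJ/mol

Let D be the C=C bond energy.
Σ(broken) = 2×336 + 8×404 + 1×D + 1×446 = 4350 + D
Σ(formed) = 3×336 + 10×404 = 5048
ΔH = Σ(broken) − Σ(formed) = (4350 + D) − (5048) = −698 + D
Setting this equal to −93 kJ gives D = 605 kJ/mol.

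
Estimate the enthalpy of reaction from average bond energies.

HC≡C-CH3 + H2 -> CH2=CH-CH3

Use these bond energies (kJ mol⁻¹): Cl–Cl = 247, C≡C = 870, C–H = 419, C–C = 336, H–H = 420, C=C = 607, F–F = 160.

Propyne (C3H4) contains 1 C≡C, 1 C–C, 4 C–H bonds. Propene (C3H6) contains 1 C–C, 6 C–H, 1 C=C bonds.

Bonds broken (reactants):
  C≡C: 1 × 870 = 870
  C–C: 1 × 336 = 336
  C–H: 4 × 419 = 1676
  H–H: 1 × 420 = 420
  Σ(broken) = 3302 kJ
Bonds formed (products):
  C–C: 1 × 336 = 336
  C–H: 6 × 419 = 2514
  C=C: 1 × 607 = 607
  Σ(formed) = 3457 kJ
ΔH = Σ(broken) − Σ(formed) = 3302 − 3457 = −155 kJ

ΔH ≈ −155 kJ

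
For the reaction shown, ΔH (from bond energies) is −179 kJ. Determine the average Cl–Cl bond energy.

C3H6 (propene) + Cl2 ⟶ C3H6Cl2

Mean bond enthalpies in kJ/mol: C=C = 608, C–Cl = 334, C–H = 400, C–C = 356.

Let D be the Cl–Cl bond energy.
Σ(broken) = 1×356 + 6×400 + 1×608 + 1×D = 3364 + D
Σ(formed) = 2×356 + 2×334 + 6×400 = 3780
ΔH = Σ(broken) − Σ(formed) = (3364 + D) − (3780) = −416 + D
Setting this equal to −179 kJ gives D = 237 kJ/mol.

D(Cl–Cl) ≈ 237 kJ/mol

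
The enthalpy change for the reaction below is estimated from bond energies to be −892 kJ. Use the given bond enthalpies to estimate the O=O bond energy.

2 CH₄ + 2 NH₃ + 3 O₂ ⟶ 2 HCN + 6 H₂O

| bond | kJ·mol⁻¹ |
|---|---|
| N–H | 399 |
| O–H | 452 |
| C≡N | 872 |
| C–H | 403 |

D(O=O) ≈ 488 kJ/mol

Let D be the O=O bond energy.
Σ(broken) = 8×403 + 6×399 + 3×D = 5618 + 3D
Σ(formed) = 2×872 + 2×403 + 12×452 = 7974
ΔH = Σ(broken) − Σ(formed) = (5618 + 3D) − (7974) = −2356 + 3D
Setting this equal to −892 kJ gives 3D = 1464, so D = 488 kJ/mol.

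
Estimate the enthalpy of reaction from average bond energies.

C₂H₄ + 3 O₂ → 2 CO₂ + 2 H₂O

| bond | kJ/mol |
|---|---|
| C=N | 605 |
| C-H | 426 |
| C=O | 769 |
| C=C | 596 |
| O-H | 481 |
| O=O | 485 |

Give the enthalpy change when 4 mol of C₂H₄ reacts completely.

Bonds broken (reactants):
  C-H: 4 × 426 = 1704
  C=C: 1 × 596 = 596
  O=O: 3 × 485 = 1455
  Σ(broken) = 3755 kJ
Bonds formed (products):
  C=O: 4 × 769 = 3076
  O-H: 4 × 481 = 1924
  Σ(formed) = 5000 kJ
ΔH = Σ(broken) − Σ(formed) = 3755 − 5000 = −1245 kJ
For 4× the reaction as written: 4 × (−1245) = −4980 kJ

ΔH = −4980 kJ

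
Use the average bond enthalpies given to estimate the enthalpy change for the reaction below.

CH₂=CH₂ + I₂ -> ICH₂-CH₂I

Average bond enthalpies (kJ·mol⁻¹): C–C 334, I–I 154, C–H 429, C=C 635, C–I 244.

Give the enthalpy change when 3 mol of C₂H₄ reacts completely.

Bonds broken (reactants):
  C–H: 4 × 429 = 1716
  C=C: 1 × 635 = 635
  I–I: 1 × 154 = 154
  Σ(broken) = 2505 kJ
Bonds formed (products):
  C–C: 1 × 334 = 334
  C–H: 4 × 429 = 1716
  C–I: 2 × 244 = 488
  Σ(formed) = 2538 kJ
ΔH = Σ(broken) − Σ(formed) = 2505 − 2538 = −33 kJ
For 3× the reaction as written: 3 × (−33) = −99 kJ

ΔH = −99 kJ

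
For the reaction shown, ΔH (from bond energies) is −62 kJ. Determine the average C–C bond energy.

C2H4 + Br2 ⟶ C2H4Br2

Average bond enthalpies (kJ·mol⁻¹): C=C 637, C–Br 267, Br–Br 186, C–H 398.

D(C–C) ≈ 351 kJ/mol

Let D be the C–C bond energy.
Σ(broken) = 1×186 + 4×398 + 1×637 = 2415
Σ(formed) = 2×267 + 1×D + 4×398 = 2126 + D
ΔH = Σ(broken) − Σ(formed) = (2415) − (2126 + D) = +289 − D
Setting this equal to −62 kJ gives D = 351 kJ/mol.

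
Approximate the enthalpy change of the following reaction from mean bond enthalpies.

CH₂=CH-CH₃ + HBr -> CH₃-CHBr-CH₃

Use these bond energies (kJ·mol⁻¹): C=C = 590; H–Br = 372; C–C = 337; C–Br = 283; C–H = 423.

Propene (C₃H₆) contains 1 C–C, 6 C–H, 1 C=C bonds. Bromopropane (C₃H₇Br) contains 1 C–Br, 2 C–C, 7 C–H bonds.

ΔH ≈ −81 kJ

Bonds broken (reactants):
  C–C: 1 × 337 = 337
  C–H: 6 × 423 = 2538
  C=C: 1 × 590 = 590
  H–Br: 1 × 372 = 372
  Σ(broken) = 3837 kJ
Bonds formed (products):
  C–Br: 1 × 283 = 283
  C–C: 2 × 337 = 674
  C–H: 7 × 423 = 2961
  Σ(formed) = 3918 kJ
ΔH = Σ(broken) − Σ(formed) = 3837 − 3918 = −81 kJ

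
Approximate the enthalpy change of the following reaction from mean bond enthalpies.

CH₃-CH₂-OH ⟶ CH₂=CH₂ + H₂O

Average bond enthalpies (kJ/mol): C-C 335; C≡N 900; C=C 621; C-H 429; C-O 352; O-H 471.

ΔH ≈ +24 kJ

Bonds broken (reactants):
  C-C: 1 × 335 = 335
  C-H: 5 × 429 = 2145
  C-O: 1 × 352 = 352
  O-H: 1 × 471 = 471
  Σ(broken) = 3303 kJ
Bonds formed (products):
  C-H: 4 × 429 = 1716
  C=C: 1 × 621 = 621
  O-H: 2 × 471 = 942
  Σ(formed) = 3279 kJ
ΔH = Σ(broken) − Σ(formed) = 3303 − 3279 = +24 kJ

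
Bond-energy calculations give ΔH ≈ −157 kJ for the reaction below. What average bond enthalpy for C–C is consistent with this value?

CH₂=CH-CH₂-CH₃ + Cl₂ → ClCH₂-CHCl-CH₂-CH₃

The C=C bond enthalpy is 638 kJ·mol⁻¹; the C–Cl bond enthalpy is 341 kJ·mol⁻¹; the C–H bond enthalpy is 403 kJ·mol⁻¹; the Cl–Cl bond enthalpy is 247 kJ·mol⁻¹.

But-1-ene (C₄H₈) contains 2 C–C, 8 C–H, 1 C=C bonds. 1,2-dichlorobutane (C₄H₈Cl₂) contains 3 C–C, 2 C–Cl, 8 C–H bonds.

Let D be the C–C bond energy.
Σ(broken) = 2×D + 8×403 + 1×638 + 1×247 = 4109 + 2D
Σ(formed) = 3×D + 2×341 + 8×403 = 3906 + 3D
ΔH = Σ(broken) − Σ(formed) = (4109 + 2D) − (3906 + 3D) = +203 − D
Setting this equal to −157 kJ gives D = 360 kJ/mol.

D(C–C) ≈ 360 kJ/mol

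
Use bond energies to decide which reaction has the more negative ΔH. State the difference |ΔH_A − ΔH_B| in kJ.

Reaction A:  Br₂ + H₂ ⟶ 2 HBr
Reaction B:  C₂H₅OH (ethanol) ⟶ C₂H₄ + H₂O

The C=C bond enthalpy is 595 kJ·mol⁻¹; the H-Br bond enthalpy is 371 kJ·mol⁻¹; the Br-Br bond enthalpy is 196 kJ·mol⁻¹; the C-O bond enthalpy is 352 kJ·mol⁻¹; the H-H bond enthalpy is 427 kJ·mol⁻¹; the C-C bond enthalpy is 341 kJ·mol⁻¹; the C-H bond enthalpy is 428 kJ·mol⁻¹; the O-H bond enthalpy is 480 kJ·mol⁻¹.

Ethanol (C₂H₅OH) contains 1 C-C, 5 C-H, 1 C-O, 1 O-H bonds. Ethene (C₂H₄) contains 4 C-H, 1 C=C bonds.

Reaction A:
  Bonds broken (reactants):
    Br-Br: 1 × 196 = 196
    H-H: 1 × 427 = 427
    Σ(broken) = 623 kJ
  Bonds formed (products):
    H-Br: 2 × 371 = 742
    Σ(formed) = 742 kJ
  ΔH_A = 623 − 742 = −119 kJ
Reaction B:
  Bonds broken (reactants):
    C-C: 1 × 341 = 341
    C-H: 5 × 428 = 2140
    C-O: 1 × 352 = 352
    O-H: 1 × 480 = 480
    Σ(broken) = 3313 kJ
  Bonds formed (products):
    C-H: 4 × 428 = 1712
    C=C: 1 × 595 = 595
    O-H: 2 × 480 = 960
    Σ(formed) = 3267 kJ
  ΔH_B = 3313 − 3267 = +46 kJ
ΔH_A − ΔH_B = −165 kJ, so reaction A has the more negative ΔH; |ΔH_A − ΔH_B| = 165 kJ.

Reaction A, by 165 kJ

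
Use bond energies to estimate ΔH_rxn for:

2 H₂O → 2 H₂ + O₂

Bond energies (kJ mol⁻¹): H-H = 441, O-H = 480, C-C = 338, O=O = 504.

ΔH ≈ +534 kJ

Bonds broken (reactants):
  O-H: 4 × 480 = 1920
  Σ(broken) = 1920 kJ
Bonds formed (products):
  H-H: 2 × 441 = 882
  O=O: 1 × 504 = 504
  Σ(formed) = 1386 kJ
ΔH = Σ(broken) − Σ(formed) = 1920 − 1386 = +534 kJ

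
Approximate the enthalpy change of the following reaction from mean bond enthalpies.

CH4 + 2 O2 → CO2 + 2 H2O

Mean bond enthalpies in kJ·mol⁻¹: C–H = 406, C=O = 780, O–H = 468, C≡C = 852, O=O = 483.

ΔH ≈ −842 kJ

Bonds broken (reactants):
  C–H: 4 × 406 = 1624
  O=O: 2 × 483 = 966
  Σ(broken) = 2590 kJ
Bonds formed (products):
  C=O: 2 × 780 = 1560
  O–H: 4 × 468 = 1872
  Σ(formed) = 3432 kJ
ΔH = Σ(broken) − Σ(formed) = 2590 − 3432 = −842 kJ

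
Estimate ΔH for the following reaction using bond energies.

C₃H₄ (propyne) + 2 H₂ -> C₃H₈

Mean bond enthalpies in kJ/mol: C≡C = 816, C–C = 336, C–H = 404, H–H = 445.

ΔH ≈ −246 kJ

Bonds broken (reactants):
  C≡C: 1 × 816 = 816
  C–C: 1 × 336 = 336
  C–H: 4 × 404 = 1616
  H–H: 2 × 445 = 890
  Σ(broken) = 3658 kJ
Bonds formed (products):
  C–C: 2 × 336 = 672
  C–H: 8 × 404 = 3232
  Σ(formed) = 3904 kJ
ΔH = Σ(broken) − Σ(formed) = 3658 − 3904 = −246 kJ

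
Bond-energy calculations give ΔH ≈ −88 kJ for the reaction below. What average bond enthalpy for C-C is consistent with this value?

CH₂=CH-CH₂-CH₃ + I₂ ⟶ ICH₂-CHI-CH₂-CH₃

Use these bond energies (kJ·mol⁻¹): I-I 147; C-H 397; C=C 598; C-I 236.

D(C-C) ≈ 361 kJ/mol

Let D be the C-C bond energy.
Σ(broken) = 2×D + 8×397 + 1×598 + 1×147 = 3921 + 2D
Σ(formed) = 3×D + 8×397 + 2×236 = 3648 + 3D
ΔH = Σ(broken) − Σ(formed) = (3921 + 2D) − (3648 + 3D) = +273 − D
Setting this equal to −88 kJ gives D = 361 kJ/mol.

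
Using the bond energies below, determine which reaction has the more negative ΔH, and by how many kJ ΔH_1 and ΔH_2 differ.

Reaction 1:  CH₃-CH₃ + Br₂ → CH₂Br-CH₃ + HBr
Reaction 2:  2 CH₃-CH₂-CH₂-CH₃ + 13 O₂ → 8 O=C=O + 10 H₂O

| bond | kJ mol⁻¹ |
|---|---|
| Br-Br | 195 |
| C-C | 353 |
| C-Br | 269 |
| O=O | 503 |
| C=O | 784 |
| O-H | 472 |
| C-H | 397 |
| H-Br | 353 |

Reaction 1:
  Bonds broken (reactants):
    Br-Br: 1 × 195 = 195
    C-C: 1 × 353 = 353
    C-H: 6 × 397 = 2382
    Σ(broken) = 2930 kJ
  Bonds formed (products):
    C-Br: 1 × 269 = 269
    C-C: 1 × 353 = 353
    C-H: 5 × 397 = 1985
    H-Br: 1 × 353 = 353
    Σ(formed) = 2960 kJ
  ΔH_1 = 2930 − 2960 = −30 kJ
Reaction 2:
  Bonds broken (reactants):
    C-C: 6 × 353 = 2118
    C-H: 20 × 397 = 7940
    O=O: 13 × 503 = 6539
    Σ(broken) = 16597 kJ
  Bonds formed (products):
    C=O: 16 × 784 = 12544
    O-H: 20 × 472 = 9440
    Σ(formed) = 21984 kJ
  ΔH_2 = 16597 − 21984 = −5387 kJ
ΔH_1 − ΔH_2 = +5357 kJ, so reaction 2 has the more negative ΔH; |ΔH_1 − ΔH_2| = 5357 kJ.

Reaction 2, by 5357 kJ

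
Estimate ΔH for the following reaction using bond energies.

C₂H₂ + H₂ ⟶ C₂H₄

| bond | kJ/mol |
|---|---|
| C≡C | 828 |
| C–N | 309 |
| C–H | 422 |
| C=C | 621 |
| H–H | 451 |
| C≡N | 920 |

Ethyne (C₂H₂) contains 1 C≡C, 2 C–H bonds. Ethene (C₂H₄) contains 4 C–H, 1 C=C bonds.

ΔH ≈ −186 kJ

Bonds broken (reactants):
  C≡C: 1 × 828 = 828
  C–H: 2 × 422 = 844
  H–H: 1 × 451 = 451
  Σ(broken) = 2123 kJ
Bonds formed (products):
  C–H: 4 × 422 = 1688
  C=C: 1 × 621 = 621
  Σ(formed) = 2309 kJ
ΔH = Σ(broken) − Σ(formed) = 2123 − 2309 = −186 kJ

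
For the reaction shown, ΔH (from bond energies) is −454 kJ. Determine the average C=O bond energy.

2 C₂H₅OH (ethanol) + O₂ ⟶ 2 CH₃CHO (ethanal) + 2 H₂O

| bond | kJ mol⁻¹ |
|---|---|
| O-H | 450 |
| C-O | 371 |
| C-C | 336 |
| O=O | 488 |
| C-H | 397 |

D(C=O) ≈ 789 kJ/mol

Let D be the C=O bond energy.
Σ(broken) = 2×336 + 10×397 + 2×371 + 2×450 + 1×488 = 6772
Σ(formed) = 2×336 + 8×397 + 2×D + 4×450 = 5648 + 2D
ΔH = Σ(broken) − Σ(formed) = (6772) − (5648 + 2D) = +1124 − 2D
Setting this equal to −454 kJ gives 2D = 1578, so D = 789 kJ/mol.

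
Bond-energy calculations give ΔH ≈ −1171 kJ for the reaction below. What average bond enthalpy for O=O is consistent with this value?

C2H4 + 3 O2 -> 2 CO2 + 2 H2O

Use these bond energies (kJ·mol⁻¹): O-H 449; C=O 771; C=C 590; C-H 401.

Let D be the O=O bond energy.
Σ(broken) = 4×401 + 1×590 + 3×D = 2194 + 3D
Σ(formed) = 4×771 + 4×449 = 4880
ΔH = Σ(broken) − Σ(formed) = (2194 + 3D) − (4880) = −2686 + 3D
Setting this equal to −1171 kJ gives 3D = 1515, so D = 505 kJ/mol.

D(O=O) ≈ 505 kJ/mol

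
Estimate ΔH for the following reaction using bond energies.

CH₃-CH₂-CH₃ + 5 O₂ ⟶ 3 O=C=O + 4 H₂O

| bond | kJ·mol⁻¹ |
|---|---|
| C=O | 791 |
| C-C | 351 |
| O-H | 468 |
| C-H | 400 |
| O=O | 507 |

Bonds broken (reactants):
  C-C: 2 × 351 = 702
  C-H: 8 × 400 = 3200
  O=O: 5 × 507 = 2535
  Σ(broken) = 6437 kJ
Bonds formed (products):
  C=O: 6 × 791 = 4746
  O-H: 8 × 468 = 3744
  Σ(formed) = 8490 kJ
ΔH = Σ(broken) − Σ(formed) = 6437 − 8490 = −2053 kJ

ΔH ≈ −2053 kJ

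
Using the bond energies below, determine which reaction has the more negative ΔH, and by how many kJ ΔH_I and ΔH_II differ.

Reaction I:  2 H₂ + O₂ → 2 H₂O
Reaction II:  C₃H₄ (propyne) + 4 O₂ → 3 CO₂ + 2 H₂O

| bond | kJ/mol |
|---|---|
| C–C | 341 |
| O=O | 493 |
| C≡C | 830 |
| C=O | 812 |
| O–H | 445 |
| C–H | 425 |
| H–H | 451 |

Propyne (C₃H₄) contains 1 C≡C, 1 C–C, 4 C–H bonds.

Reaction II, by 1424 kJ

Reaction I:
  Bonds broken (reactants):
    H–H: 2 × 451 = 902
    O=O: 1 × 493 = 493
    Σ(broken) = 1395 kJ
  Bonds formed (products):
    O–H: 4 × 445 = 1780
    Σ(formed) = 1780 kJ
  ΔH_I = 1395 − 1780 = −385 kJ
Reaction II:
  Bonds broken (reactants):
    C≡C: 1 × 830 = 830
    C–C: 1 × 341 = 341
    C–H: 4 × 425 = 1700
    O=O: 4 × 493 = 1972
    Σ(broken) = 4843 kJ
  Bonds formed (products):
    C=O: 6 × 812 = 4872
    O–H: 4 × 445 = 1780
    Σ(formed) = 6652 kJ
  ΔH_II = 4843 − 6652 = −1809 kJ
ΔH_I − ΔH_II = +1424 kJ, so reaction II has the more negative ΔH; |ΔH_I − ΔH_II| = 1424 kJ.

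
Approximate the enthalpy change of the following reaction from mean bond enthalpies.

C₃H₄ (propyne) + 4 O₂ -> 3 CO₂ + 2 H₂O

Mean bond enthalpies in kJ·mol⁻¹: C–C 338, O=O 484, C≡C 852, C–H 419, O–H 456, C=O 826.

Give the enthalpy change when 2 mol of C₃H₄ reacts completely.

ΔH = −3956 kJ

Bonds broken (reactants):
  C≡C: 1 × 852 = 852
  C–C: 1 × 338 = 338
  C–H: 4 × 419 = 1676
  O=O: 4 × 484 = 1936
  Σ(broken) = 4802 kJ
Bonds formed (products):
  C=O: 6 × 826 = 4956
  O–H: 4 × 456 = 1824
  Σ(formed) = 6780 kJ
ΔH = Σ(broken) − Σ(formed) = 4802 − 6780 = −1978 kJ
For 2× the reaction as written: 2 × (−1978) = −3956 kJ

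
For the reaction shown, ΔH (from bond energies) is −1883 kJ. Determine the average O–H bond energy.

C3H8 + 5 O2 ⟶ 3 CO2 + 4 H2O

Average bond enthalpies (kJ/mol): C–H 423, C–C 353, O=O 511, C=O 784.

Let D be the O–H bond energy.
Σ(broken) = 2×353 + 8×423 + 5×511 = 6645
Σ(formed) = 6×784 + 8×D = 4704 + 8D
ΔH = Σ(broken) − Σ(formed) = (6645) − (4704 + 8D) = +1941 − 8D
Setting this equal to −1883 kJ gives 8D = 3824, so D = 478 kJ/mol.

D(O–H) ≈ 478 kJ/mol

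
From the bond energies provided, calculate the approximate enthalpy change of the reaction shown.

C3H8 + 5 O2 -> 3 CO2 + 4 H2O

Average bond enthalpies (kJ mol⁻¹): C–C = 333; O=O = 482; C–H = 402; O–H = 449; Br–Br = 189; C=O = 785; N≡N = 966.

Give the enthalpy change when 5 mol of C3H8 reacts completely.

Bonds broken (reactants):
  C–C: 2 × 333 = 666
  C–H: 8 × 402 = 3216
  O=O: 5 × 482 = 2410
  Σ(broken) = 6292 kJ
Bonds formed (products):
  C=O: 6 × 785 = 4710
  O–H: 8 × 449 = 3592
  Σ(formed) = 8302 kJ
ΔH = Σ(broken) − Σ(formed) = 6292 − 8302 = −2010 kJ
For 5× the reaction as written: 5 × (−2010) = −10050 kJ

ΔH = −10050 kJ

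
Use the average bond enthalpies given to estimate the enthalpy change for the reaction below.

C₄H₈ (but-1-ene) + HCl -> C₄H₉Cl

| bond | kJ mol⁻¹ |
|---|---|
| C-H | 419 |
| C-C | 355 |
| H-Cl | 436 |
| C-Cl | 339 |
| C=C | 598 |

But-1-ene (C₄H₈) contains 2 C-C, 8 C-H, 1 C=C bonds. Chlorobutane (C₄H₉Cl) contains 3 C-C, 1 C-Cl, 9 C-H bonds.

Bonds broken (reactants):
  C-C: 2 × 355 = 710
  C-H: 8 × 419 = 3352
  C=C: 1 × 598 = 598
  H-Cl: 1 × 436 = 436
  Σ(broken) = 5096 kJ
Bonds formed (products):
  C-C: 3 × 355 = 1065
  C-Cl: 1 × 339 = 339
  C-H: 9 × 419 = 3771
  Σ(formed) = 5175 kJ
ΔH = Σ(broken) − Σ(formed) = 5096 − 5175 = −79 kJ

ΔH ≈ −79 kJ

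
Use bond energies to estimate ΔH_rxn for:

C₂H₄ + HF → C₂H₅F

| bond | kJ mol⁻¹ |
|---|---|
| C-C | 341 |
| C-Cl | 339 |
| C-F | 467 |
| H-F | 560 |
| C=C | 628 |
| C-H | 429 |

Bonds broken (reactants):
  C-H: 4 × 429 = 1716
  C=C: 1 × 628 = 628
  H-F: 1 × 560 = 560
  Σ(broken) = 2904 kJ
Bonds formed (products):
  C-C: 1 × 341 = 341
  C-F: 1 × 467 = 467
  C-H: 5 × 429 = 2145
  Σ(formed) = 2953 kJ
ΔH = Σ(broken) − Σ(formed) = 2904 − 2953 = −49 kJ

ΔH ≈ −49 kJ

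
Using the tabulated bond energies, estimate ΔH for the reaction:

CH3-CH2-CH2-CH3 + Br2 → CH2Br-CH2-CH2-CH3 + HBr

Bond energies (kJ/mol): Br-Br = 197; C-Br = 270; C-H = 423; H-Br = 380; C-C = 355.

ΔH ≈ −30 kJ

Bonds broken (reactants):
  Br-Br: 1 × 197 = 197
  C-C: 3 × 355 = 1065
  C-H: 10 × 423 = 4230
  Σ(broken) = 5492 kJ
Bonds formed (products):
  C-Br: 1 × 270 = 270
  C-C: 3 × 355 = 1065
  C-H: 9 × 423 = 3807
  H-Br: 1 × 380 = 380
  Σ(formed) = 5522 kJ
ΔH = Σ(broken) − Σ(formed) = 5492 − 5522 = −30 kJ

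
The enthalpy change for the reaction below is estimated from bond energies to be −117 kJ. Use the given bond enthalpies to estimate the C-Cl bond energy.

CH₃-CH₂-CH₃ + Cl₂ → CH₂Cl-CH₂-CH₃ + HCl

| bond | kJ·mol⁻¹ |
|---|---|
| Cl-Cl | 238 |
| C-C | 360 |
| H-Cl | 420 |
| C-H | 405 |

Let D be the C-Cl bond energy.
Σ(broken) = 2×360 + 8×405 + 1×238 = 4198
Σ(formed) = 2×360 + 1×D + 7×405 + 1×420 = 3975 + D
ΔH = Σ(broken) − Σ(formed) = (4198) − (3975 + D) = +223 − D
Setting this equal to −117 kJ gives D = 340 kJ/mol.

D(C-Cl) ≈ 340 kJ/mol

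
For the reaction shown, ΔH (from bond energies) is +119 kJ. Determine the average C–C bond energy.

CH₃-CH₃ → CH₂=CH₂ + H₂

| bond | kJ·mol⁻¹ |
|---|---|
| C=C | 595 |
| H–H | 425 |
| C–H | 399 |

Let D be the C–C bond energy.
Σ(broken) = 1×D + 6×399 = 2394 + D
Σ(formed) = 4×399 + 1×595 + 1×425 = 2616
ΔH = Σ(broken) − Σ(formed) = (2394 + D) − (2616) = −222 + D
Setting this equal to +119 kJ gives D = 341 kJ/mol.

D(C–C) ≈ 341 kJ/mol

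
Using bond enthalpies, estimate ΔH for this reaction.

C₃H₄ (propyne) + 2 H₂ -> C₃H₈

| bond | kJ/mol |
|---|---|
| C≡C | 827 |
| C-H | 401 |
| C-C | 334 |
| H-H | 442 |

Bonds broken (reactants):
  C≡C: 1 × 827 = 827
  C-C: 1 × 334 = 334
  C-H: 4 × 401 = 1604
  H-H: 2 × 442 = 884
  Σ(broken) = 3649 kJ
Bonds formed (products):
  C-C: 2 × 334 = 668
  C-H: 8 × 401 = 3208
  Σ(formed) = 3876 kJ
ΔH = Σ(broken) − Σ(formed) = 3649 − 3876 = −227 kJ

ΔH ≈ −227 kJ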